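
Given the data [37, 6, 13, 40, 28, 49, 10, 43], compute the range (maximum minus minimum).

43

Step 1: Identify the maximum value: max = 49
Step 2: Identify the minimum value: min = 6
Step 3: Range = max - min = 49 - 6 = 43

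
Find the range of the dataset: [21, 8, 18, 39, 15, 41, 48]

40

Step 1: Identify the maximum value: max = 48
Step 2: Identify the minimum value: min = 8
Step 3: Range = max - min = 48 - 8 = 40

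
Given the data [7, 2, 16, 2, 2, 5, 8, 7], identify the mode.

2

Step 1: Count the frequency of each value:
  2: appears 3 time(s)
  5: appears 1 time(s)
  7: appears 2 time(s)
  8: appears 1 time(s)
  16: appears 1 time(s)
Step 2: The value 2 appears most frequently (3 times).
Step 3: Mode = 2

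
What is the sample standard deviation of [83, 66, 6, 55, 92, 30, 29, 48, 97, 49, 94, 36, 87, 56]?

28.4087

Step 1: Compute the mean: 59.1429
Step 2: Sum of squared deviations from the mean: 10491.7143
Step 3: Sample variance = 10491.7143 / 13 = 807.0549
Step 4: Standard deviation = sqrt(807.0549) = 28.4087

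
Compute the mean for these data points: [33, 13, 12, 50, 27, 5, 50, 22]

26.5

Step 1: Sum all values: 33 + 13 + 12 + 50 + 27 + 5 + 50 + 22 = 212
Step 2: Count the number of values: n = 8
Step 3: Mean = sum / n = 212 / 8 = 26.5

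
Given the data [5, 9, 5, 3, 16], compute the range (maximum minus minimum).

13

Step 1: Identify the maximum value: max = 16
Step 2: Identify the minimum value: min = 3
Step 3: Range = max - min = 16 - 3 = 13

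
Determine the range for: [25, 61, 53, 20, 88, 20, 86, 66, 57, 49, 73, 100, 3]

97

Step 1: Identify the maximum value: max = 100
Step 2: Identify the minimum value: min = 3
Step 3: Range = max - min = 100 - 3 = 97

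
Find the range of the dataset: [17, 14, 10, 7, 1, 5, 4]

16

Step 1: Identify the maximum value: max = 17
Step 2: Identify the minimum value: min = 1
Step 3: Range = max - min = 17 - 1 = 16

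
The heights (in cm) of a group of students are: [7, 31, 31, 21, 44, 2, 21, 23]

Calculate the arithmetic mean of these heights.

22.5

Step 1: Sum all values: 7 + 31 + 31 + 21 + 44 + 2 + 21 + 23 = 180
Step 2: Count the number of values: n = 8
Step 3: Mean = sum / n = 180 / 8 = 22.5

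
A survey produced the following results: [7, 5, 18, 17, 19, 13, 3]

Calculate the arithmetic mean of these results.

11.7143

Step 1: Sum all values: 7 + 5 + 18 + 17 + 19 + 13 + 3 = 82
Step 2: Count the number of values: n = 7
Step 3: Mean = sum / n = 82 / 7 = 11.7143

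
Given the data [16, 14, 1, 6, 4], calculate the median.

6

Step 1: Sort the data in ascending order: [1, 4, 6, 14, 16]
Step 2: The number of values is n = 5.
Step 3: Since n is odd, the median is the middle value at position 3: 6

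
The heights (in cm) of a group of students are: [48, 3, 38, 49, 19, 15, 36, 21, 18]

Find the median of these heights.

21

Step 1: Sort the data in ascending order: [3, 15, 18, 19, 21, 36, 38, 48, 49]
Step 2: The number of values is n = 9.
Step 3: Since n is odd, the median is the middle value at position 5: 21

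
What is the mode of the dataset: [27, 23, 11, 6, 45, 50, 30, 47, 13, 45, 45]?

45

Step 1: Count the frequency of each value:
  6: appears 1 time(s)
  11: appears 1 time(s)
  13: appears 1 time(s)
  23: appears 1 time(s)
  27: appears 1 time(s)
  30: appears 1 time(s)
  45: appears 3 time(s)
  47: appears 1 time(s)
  50: appears 1 time(s)
Step 2: The value 45 appears most frequently (3 times).
Step 3: Mode = 45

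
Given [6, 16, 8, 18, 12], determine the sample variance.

26

Step 1: Compute the mean: (6 + 16 + 8 + 18 + 12) / 5 = 12
Step 2: Compute squared deviations from the mean:
  (6 - 12)^2 = 36
  (16 - 12)^2 = 16
  (8 - 12)^2 = 16
  (18 - 12)^2 = 36
  (12 - 12)^2 = 0
Step 3: Sum of squared deviations = 104
Step 4: Sample variance = 104 / 4 = 26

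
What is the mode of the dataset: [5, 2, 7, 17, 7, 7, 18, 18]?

7

Step 1: Count the frequency of each value:
  2: appears 1 time(s)
  5: appears 1 time(s)
  7: appears 3 time(s)
  17: appears 1 time(s)
  18: appears 2 time(s)
Step 2: The value 7 appears most frequently (3 times).
Step 3: Mode = 7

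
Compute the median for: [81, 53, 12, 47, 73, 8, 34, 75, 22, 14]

40.5

Step 1: Sort the data in ascending order: [8, 12, 14, 22, 34, 47, 53, 73, 75, 81]
Step 2: The number of values is n = 10.
Step 3: Since n is even, the median is the average of positions 5 and 6:
  Median = (34 + 47) / 2 = 40.5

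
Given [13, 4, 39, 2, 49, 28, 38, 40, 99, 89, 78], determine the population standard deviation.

31.4595

Step 1: Compute the mean: 43.5455
Step 2: Sum of squared deviations from the mean: 10886.7273
Step 3: Population variance = 10886.7273 / 11 = 989.7025
Step 4: Standard deviation = sqrt(989.7025) = 31.4595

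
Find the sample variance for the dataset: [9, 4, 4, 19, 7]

38.3

Step 1: Compute the mean: (9 + 4 + 4 + 19 + 7) / 5 = 8.6
Step 2: Compute squared deviations from the mean:
  (9 - 8.6)^2 = 0.16
  (4 - 8.6)^2 = 21.16
  (4 - 8.6)^2 = 21.16
  (19 - 8.6)^2 = 108.16
  (7 - 8.6)^2 = 2.56
Step 3: Sum of squared deviations = 153.2
Step 4: Sample variance = 153.2 / 4 = 38.3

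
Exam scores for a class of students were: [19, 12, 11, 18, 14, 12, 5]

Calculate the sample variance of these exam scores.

22

Step 1: Compute the mean: (19 + 12 + 11 + 18 + 14 + 12 + 5) / 7 = 13
Step 2: Compute squared deviations from the mean:
  (19 - 13)^2 = 36
  (12 - 13)^2 = 1
  (11 - 13)^2 = 4
  (18 - 13)^2 = 25
  (14 - 13)^2 = 1
  (12 - 13)^2 = 1
  (5 - 13)^2 = 64
Step 3: Sum of squared deviations = 132
Step 4: Sample variance = 132 / 6 = 22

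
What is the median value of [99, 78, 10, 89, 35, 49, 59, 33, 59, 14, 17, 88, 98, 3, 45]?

49

Step 1: Sort the data in ascending order: [3, 10, 14, 17, 33, 35, 45, 49, 59, 59, 78, 88, 89, 98, 99]
Step 2: The number of values is n = 15.
Step 3: Since n is odd, the median is the middle value at position 8: 49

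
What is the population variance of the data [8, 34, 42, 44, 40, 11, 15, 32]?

188.1875

Step 1: Compute the mean: (8 + 34 + 42 + 44 + 40 + 11 + 15 + 32) / 8 = 28.25
Step 2: Compute squared deviations from the mean:
  (8 - 28.25)^2 = 410.0625
  (34 - 28.25)^2 = 33.0625
  (42 - 28.25)^2 = 189.0625
  (44 - 28.25)^2 = 248.0625
  (40 - 28.25)^2 = 138.0625
  (11 - 28.25)^2 = 297.5625
  (15 - 28.25)^2 = 175.5625
  (32 - 28.25)^2 = 14.0625
Step 3: Sum of squared deviations = 1505.5
Step 4: Population variance = 1505.5 / 8 = 188.1875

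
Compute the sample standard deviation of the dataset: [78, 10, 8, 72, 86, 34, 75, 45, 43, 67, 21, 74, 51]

26.7316

Step 1: Compute the mean: 51.0769
Step 2: Sum of squared deviations from the mean: 8574.9231
Step 3: Sample variance = 8574.9231 / 12 = 714.5769
Step 4: Standard deviation = sqrt(714.5769) = 26.7316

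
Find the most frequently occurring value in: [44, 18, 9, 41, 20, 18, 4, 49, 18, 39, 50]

18

Step 1: Count the frequency of each value:
  4: appears 1 time(s)
  9: appears 1 time(s)
  18: appears 3 time(s)
  20: appears 1 time(s)
  39: appears 1 time(s)
  41: appears 1 time(s)
  44: appears 1 time(s)
  49: appears 1 time(s)
  50: appears 1 time(s)
Step 2: The value 18 appears most frequently (3 times).
Step 3: Mode = 18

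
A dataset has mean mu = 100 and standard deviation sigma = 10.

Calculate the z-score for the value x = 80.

-2

Step 1: Recall the z-score formula: z = (x - mu) / sigma
Step 2: Substitute values: z = (80 - 100) / 10
Step 3: z = -20 / 10 = -2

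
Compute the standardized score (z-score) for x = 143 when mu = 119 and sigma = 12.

2

Step 1: Recall the z-score formula: z = (x - mu) / sigma
Step 2: Substitute values: z = (143 - 119) / 12
Step 3: z = 24 / 12 = 2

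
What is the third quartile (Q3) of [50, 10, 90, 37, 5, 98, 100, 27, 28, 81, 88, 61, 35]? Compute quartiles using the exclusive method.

89

Step 1: Sort the data: [5, 10, 27, 28, 35, 37, 50, 61, 81, 88, 90, 98, 100]
Step 2: n = 13
Step 3: Using the exclusive quartile method:
  Q1 = 27.5
  Q2 (median) = 50
  Q3 = 89
  IQR = Q3 - Q1 = 89 - 27.5 = 61.5
Step 4: Q3 = 89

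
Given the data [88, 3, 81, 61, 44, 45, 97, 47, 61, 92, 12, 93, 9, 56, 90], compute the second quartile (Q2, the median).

61

Step 1: Sort the data: [3, 9, 12, 44, 45, 47, 56, 61, 61, 81, 88, 90, 92, 93, 97]
Step 2: n = 15
Step 3: Q2 is the median. Since n is odd, it is the middle value at position 8: 61
Step 4: Q2 = 61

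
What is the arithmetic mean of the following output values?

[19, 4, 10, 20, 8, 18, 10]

12.7143

Step 1: Sum all values: 19 + 4 + 10 + 20 + 8 + 18 + 10 = 89
Step 2: Count the number of values: n = 7
Step 3: Mean = sum / n = 89 / 7 = 12.7143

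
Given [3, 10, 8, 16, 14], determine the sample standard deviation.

5.1186

Step 1: Compute the mean: 10.2
Step 2: Sum of squared deviations from the mean: 104.8
Step 3: Sample variance = 104.8 / 4 = 26.2
Step 4: Standard deviation = sqrt(26.2) = 5.1186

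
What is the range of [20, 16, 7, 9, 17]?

13

Step 1: Identify the maximum value: max = 20
Step 2: Identify the minimum value: min = 7
Step 3: Range = max - min = 20 - 7 = 13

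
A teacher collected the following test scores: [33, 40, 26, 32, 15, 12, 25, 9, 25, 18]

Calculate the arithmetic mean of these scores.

23.5

Step 1: Sum all values: 33 + 40 + 26 + 32 + 15 + 12 + 25 + 9 + 25 + 18 = 235
Step 2: Count the number of values: n = 10
Step 3: Mean = sum / n = 235 / 10 = 23.5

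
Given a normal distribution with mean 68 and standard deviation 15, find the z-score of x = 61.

-0.4667

Step 1: Recall the z-score formula: z = (x - mu) / sigma
Step 2: Substitute values: z = (61 - 68) / 15
Step 3: z = -7 / 15 = -0.4667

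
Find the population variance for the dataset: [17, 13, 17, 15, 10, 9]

9.9167

Step 1: Compute the mean: (17 + 13 + 17 + 15 + 10 + 9) / 6 = 13.5
Step 2: Compute squared deviations from the mean:
  (17 - 13.5)^2 = 12.25
  (13 - 13.5)^2 = 0.25
  (17 - 13.5)^2 = 12.25
  (15 - 13.5)^2 = 2.25
  (10 - 13.5)^2 = 12.25
  (9 - 13.5)^2 = 20.25
Step 3: Sum of squared deviations = 59.5
Step 4: Population variance = 59.5 / 6 = 9.9167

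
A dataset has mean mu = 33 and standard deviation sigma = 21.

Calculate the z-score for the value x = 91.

2.7619

Step 1: Recall the z-score formula: z = (x - mu) / sigma
Step 2: Substitute values: z = (91 - 33) / 21
Step 3: z = 58 / 21 = 2.7619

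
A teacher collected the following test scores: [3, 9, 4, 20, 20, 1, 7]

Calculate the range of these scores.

19

Step 1: Identify the maximum value: max = 20
Step 2: Identify the minimum value: min = 1
Step 3: Range = max - min = 20 - 1 = 19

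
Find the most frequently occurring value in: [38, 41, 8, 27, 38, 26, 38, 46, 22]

38

Step 1: Count the frequency of each value:
  8: appears 1 time(s)
  22: appears 1 time(s)
  26: appears 1 time(s)
  27: appears 1 time(s)
  38: appears 3 time(s)
  41: appears 1 time(s)
  46: appears 1 time(s)
Step 2: The value 38 appears most frequently (3 times).
Step 3: Mode = 38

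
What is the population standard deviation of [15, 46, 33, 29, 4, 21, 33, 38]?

12.5791

Step 1: Compute the mean: 27.375
Step 2: Sum of squared deviations from the mean: 1265.875
Step 3: Population variance = 1265.875 / 8 = 158.2344
Step 4: Standard deviation = sqrt(158.2344) = 12.5791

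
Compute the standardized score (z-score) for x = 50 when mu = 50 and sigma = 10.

0

Step 1: Recall the z-score formula: z = (x - mu) / sigma
Step 2: Substitute values: z = (50 - 50) / 10
Step 3: z = 0 / 10 = 0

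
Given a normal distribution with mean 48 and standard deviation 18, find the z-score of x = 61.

0.7222

Step 1: Recall the z-score formula: z = (x - mu) / sigma
Step 2: Substitute values: z = (61 - 48) / 18
Step 3: z = 13 / 18 = 0.7222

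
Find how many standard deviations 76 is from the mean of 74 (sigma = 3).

0.6667

Step 1: Recall the z-score formula: z = (x - mu) / sigma
Step 2: Substitute values: z = (76 - 74) / 3
Step 3: z = 2 / 3 = 0.6667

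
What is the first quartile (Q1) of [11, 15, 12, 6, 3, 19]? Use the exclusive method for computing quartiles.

5.25

Step 1: Sort the data: [3, 6, 11, 12, 15, 19]
Step 2: n = 6
Step 3: Using the exclusive quartile method:
  Q1 = 5.25
  Q2 (median) = 11.5
  Q3 = 16
  IQR = Q3 - Q1 = 16 - 5.25 = 10.75
Step 4: Q1 = 5.25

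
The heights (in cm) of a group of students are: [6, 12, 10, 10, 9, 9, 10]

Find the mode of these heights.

10

Step 1: Count the frequency of each value:
  6: appears 1 time(s)
  9: appears 2 time(s)
  10: appears 3 time(s)
  12: appears 1 time(s)
Step 2: The value 10 appears most frequently (3 times).
Step 3: Mode = 10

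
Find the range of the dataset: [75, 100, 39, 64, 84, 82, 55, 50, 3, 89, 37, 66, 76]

97

Step 1: Identify the maximum value: max = 100
Step 2: Identify the minimum value: min = 3
Step 3: Range = max - min = 100 - 3 = 97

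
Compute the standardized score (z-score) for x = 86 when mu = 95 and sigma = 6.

-1.5

Step 1: Recall the z-score formula: z = (x - mu) / sigma
Step 2: Substitute values: z = (86 - 95) / 6
Step 3: z = -9 / 6 = -1.5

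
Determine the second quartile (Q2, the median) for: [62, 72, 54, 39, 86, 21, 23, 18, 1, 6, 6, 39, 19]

23

Step 1: Sort the data: [1, 6, 6, 18, 19, 21, 23, 39, 39, 54, 62, 72, 86]
Step 2: n = 13
Step 3: Q2 is the median. Since n is odd, it is the middle value at position 7: 23
Step 4: Q2 = 23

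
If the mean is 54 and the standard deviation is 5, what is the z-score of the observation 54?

0

Step 1: Recall the z-score formula: z = (x - mu) / sigma
Step 2: Substitute values: z = (54 - 54) / 5
Step 3: z = 0 / 5 = 0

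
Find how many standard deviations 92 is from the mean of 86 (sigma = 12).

0.5

Step 1: Recall the z-score formula: z = (x - mu) / sigma
Step 2: Substitute values: z = (92 - 86) / 12
Step 3: z = 6 / 12 = 0.5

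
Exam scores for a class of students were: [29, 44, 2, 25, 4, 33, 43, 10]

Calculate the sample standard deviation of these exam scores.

16.6798

Step 1: Compute the mean: 23.75
Step 2: Sum of squared deviations from the mean: 1947.5
Step 3: Sample variance = 1947.5 / 7 = 278.2143
Step 4: Standard deviation = sqrt(278.2143) = 16.6798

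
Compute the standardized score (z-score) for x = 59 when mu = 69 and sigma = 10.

-1

Step 1: Recall the z-score formula: z = (x - mu) / sigma
Step 2: Substitute values: z = (59 - 69) / 10
Step 3: z = -10 / 10 = -1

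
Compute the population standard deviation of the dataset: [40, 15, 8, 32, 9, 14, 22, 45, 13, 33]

12.7315

Step 1: Compute the mean: 23.1
Step 2: Sum of squared deviations from the mean: 1620.9
Step 3: Population variance = 1620.9 / 10 = 162.09
Step 4: Standard deviation = sqrt(162.09) = 12.7315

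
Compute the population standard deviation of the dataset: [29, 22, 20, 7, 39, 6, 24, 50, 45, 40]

14.4208

Step 1: Compute the mean: 28.2
Step 2: Sum of squared deviations from the mean: 2079.6
Step 3: Population variance = 2079.6 / 10 = 207.96
Step 4: Standard deviation = sqrt(207.96) = 14.4208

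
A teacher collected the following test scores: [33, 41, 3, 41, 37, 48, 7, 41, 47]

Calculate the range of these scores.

45

Step 1: Identify the maximum value: max = 48
Step 2: Identify the minimum value: min = 3
Step 3: Range = max - min = 48 - 3 = 45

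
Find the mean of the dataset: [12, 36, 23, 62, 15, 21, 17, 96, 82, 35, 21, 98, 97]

47.3077

Step 1: Sum all values: 12 + 36 + 23 + 62 + 15 + 21 + 17 + 96 + 82 + 35 + 21 + 98 + 97 = 615
Step 2: Count the number of values: n = 13
Step 3: Mean = sum / n = 615 / 13 = 47.3077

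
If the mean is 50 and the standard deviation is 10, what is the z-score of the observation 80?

3

Step 1: Recall the z-score formula: z = (x - mu) / sigma
Step 2: Substitute values: z = (80 - 50) / 10
Step 3: z = 30 / 10 = 3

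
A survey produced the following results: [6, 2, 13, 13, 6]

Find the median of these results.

6

Step 1: Sort the data in ascending order: [2, 6, 6, 13, 13]
Step 2: The number of values is n = 5.
Step 3: Since n is odd, the median is the middle value at position 3: 6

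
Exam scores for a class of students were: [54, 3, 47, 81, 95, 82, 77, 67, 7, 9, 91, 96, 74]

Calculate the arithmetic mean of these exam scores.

60.2308

Step 1: Sum all values: 54 + 3 + 47 + 81 + 95 + 82 + 77 + 67 + 7 + 9 + 91 + 96 + 74 = 783
Step 2: Count the number of values: n = 13
Step 3: Mean = sum / n = 783 / 13 = 60.2308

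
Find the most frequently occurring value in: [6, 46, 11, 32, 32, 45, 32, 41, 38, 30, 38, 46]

32

Step 1: Count the frequency of each value:
  6: appears 1 time(s)
  11: appears 1 time(s)
  30: appears 1 time(s)
  32: appears 3 time(s)
  38: appears 2 time(s)
  41: appears 1 time(s)
  45: appears 1 time(s)
  46: appears 2 time(s)
Step 2: The value 32 appears most frequently (3 times).
Step 3: Mode = 32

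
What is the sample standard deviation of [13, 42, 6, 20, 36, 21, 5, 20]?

13.1468

Step 1: Compute the mean: 20.375
Step 2: Sum of squared deviations from the mean: 1209.875
Step 3: Sample variance = 1209.875 / 7 = 172.8393
Step 4: Standard deviation = sqrt(172.8393) = 13.1468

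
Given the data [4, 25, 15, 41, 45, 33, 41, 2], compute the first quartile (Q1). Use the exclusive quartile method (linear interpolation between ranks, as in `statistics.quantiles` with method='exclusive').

6.75

Step 1: Sort the data: [2, 4, 15, 25, 33, 41, 41, 45]
Step 2: n = 8
Step 3: Using the exclusive quartile method:
  Q1 = 6.75
  Q2 (median) = 29
  Q3 = 41
  IQR = Q3 - Q1 = 41 - 6.75 = 34.25
Step 4: Q1 = 6.75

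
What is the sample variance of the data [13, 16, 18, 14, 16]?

3.8

Step 1: Compute the mean: (13 + 16 + 18 + 14 + 16) / 5 = 15.4
Step 2: Compute squared deviations from the mean:
  (13 - 15.4)^2 = 5.76
  (16 - 15.4)^2 = 0.36
  (18 - 15.4)^2 = 6.76
  (14 - 15.4)^2 = 1.96
  (16 - 15.4)^2 = 0.36
Step 3: Sum of squared deviations = 15.2
Step 4: Sample variance = 15.2 / 4 = 3.8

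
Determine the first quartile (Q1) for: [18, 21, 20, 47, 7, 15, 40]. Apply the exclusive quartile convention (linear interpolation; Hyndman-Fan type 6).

15

Step 1: Sort the data: [7, 15, 18, 20, 21, 40, 47]
Step 2: n = 7
Step 3: Using the exclusive quartile method:
  Q1 = 15
  Q2 (median) = 20
  Q3 = 40
  IQR = Q3 - Q1 = 40 - 15 = 25
Step 4: Q1 = 15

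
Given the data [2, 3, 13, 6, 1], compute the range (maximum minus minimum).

12

Step 1: Identify the maximum value: max = 13
Step 2: Identify the minimum value: min = 1
Step 3: Range = max - min = 13 - 1 = 12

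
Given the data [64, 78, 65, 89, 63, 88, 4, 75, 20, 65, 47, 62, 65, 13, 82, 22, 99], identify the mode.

65

Step 1: Count the frequency of each value:
  4: appears 1 time(s)
  13: appears 1 time(s)
  20: appears 1 time(s)
  22: appears 1 time(s)
  47: appears 1 time(s)
  62: appears 1 time(s)
  63: appears 1 time(s)
  64: appears 1 time(s)
  65: appears 3 time(s)
  75: appears 1 time(s)
  78: appears 1 time(s)
  82: appears 1 time(s)
  88: appears 1 time(s)
  89: appears 1 time(s)
  99: appears 1 time(s)
Step 2: The value 65 appears most frequently (3 times).
Step 3: Mode = 65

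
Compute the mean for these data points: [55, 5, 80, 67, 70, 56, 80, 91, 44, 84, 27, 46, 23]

56

Step 1: Sum all values: 55 + 5 + 80 + 67 + 70 + 56 + 80 + 91 + 44 + 84 + 27 + 46 + 23 = 728
Step 2: Count the number of values: n = 13
Step 3: Mean = sum / n = 728 / 13 = 56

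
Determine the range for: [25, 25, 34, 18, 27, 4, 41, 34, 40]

37

Step 1: Identify the maximum value: max = 41
Step 2: Identify the minimum value: min = 4
Step 3: Range = max - min = 41 - 4 = 37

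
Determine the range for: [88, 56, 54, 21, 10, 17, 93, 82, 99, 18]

89

Step 1: Identify the maximum value: max = 99
Step 2: Identify the minimum value: min = 10
Step 3: Range = max - min = 99 - 10 = 89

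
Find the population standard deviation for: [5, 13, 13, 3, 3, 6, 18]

5.4698

Step 1: Compute the mean: 8.7143
Step 2: Sum of squared deviations from the mean: 209.4286
Step 3: Population variance = 209.4286 / 7 = 29.9184
Step 4: Standard deviation = sqrt(29.9184) = 5.4698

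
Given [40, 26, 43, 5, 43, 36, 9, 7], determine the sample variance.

280.6964

Step 1: Compute the mean: (40 + 26 + 43 + 5 + 43 + 36 + 9 + 7) / 8 = 26.125
Step 2: Compute squared deviations from the mean:
  (40 - 26.125)^2 = 192.5156
  (26 - 26.125)^2 = 0.0156
  (43 - 26.125)^2 = 284.7656
  (5 - 26.125)^2 = 446.2656
  (43 - 26.125)^2 = 284.7656
  (36 - 26.125)^2 = 97.5156
  (9 - 26.125)^2 = 293.2656
  (7 - 26.125)^2 = 365.7656
Step 3: Sum of squared deviations = 1964.875
Step 4: Sample variance = 1964.875 / 7 = 280.6964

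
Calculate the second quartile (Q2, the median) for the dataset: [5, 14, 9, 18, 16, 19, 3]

14

Step 1: Sort the data: [3, 5, 9, 14, 16, 18, 19]
Step 2: n = 7
Step 3: Q2 is the median. Since n is odd, it is the middle value at position 4: 14
Step 4: Q2 = 14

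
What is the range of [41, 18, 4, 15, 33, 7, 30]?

37

Step 1: Identify the maximum value: max = 41
Step 2: Identify the minimum value: min = 4
Step 3: Range = max - min = 41 - 4 = 37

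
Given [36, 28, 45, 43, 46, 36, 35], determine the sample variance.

42.2857

Step 1: Compute the mean: (36 + 28 + 45 + 43 + 46 + 36 + 35) / 7 = 38.4286
Step 2: Compute squared deviations from the mean:
  (36 - 38.4286)^2 = 5.898
  (28 - 38.4286)^2 = 108.7551
  (45 - 38.4286)^2 = 43.1837
  (43 - 38.4286)^2 = 20.898
  (46 - 38.4286)^2 = 57.3265
  (36 - 38.4286)^2 = 5.898
  (35 - 38.4286)^2 = 11.7551
Step 3: Sum of squared deviations = 253.7143
Step 4: Sample variance = 253.7143 / 6 = 42.2857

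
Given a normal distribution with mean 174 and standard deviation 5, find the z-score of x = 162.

-2.4

Step 1: Recall the z-score formula: z = (x - mu) / sigma
Step 2: Substitute values: z = (162 - 174) / 5
Step 3: z = -12 / 5 = -2.4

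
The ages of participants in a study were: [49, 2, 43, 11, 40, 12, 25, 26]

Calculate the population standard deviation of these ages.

15.8588

Step 1: Compute the mean: 26
Step 2: Sum of squared deviations from the mean: 2012
Step 3: Population variance = 2012 / 8 = 251.5
Step 4: Standard deviation = sqrt(251.5) = 15.8588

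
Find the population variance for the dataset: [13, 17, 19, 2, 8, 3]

42.5556

Step 1: Compute the mean: (13 + 17 + 19 + 2 + 8 + 3) / 6 = 10.3333
Step 2: Compute squared deviations from the mean:
  (13 - 10.3333)^2 = 7.1111
  (17 - 10.3333)^2 = 44.4444
  (19 - 10.3333)^2 = 75.1111
  (2 - 10.3333)^2 = 69.4444
  (8 - 10.3333)^2 = 5.4444
  (3 - 10.3333)^2 = 53.7778
Step 3: Sum of squared deviations = 255.3333
Step 4: Population variance = 255.3333 / 6 = 42.5556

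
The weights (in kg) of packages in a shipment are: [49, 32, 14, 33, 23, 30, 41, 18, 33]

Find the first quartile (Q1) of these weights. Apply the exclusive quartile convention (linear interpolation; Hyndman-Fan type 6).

20.5

Step 1: Sort the data: [14, 18, 23, 30, 32, 33, 33, 41, 49]
Step 2: n = 9
Step 3: Using the exclusive quartile method:
  Q1 = 20.5
  Q2 (median) = 32
  Q3 = 37
  IQR = Q3 - Q1 = 37 - 20.5 = 16.5
Step 4: Q1 = 20.5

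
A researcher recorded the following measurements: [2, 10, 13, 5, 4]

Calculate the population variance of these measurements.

16.56

Step 1: Compute the mean: (2 + 10 + 13 + 5 + 4) / 5 = 6.8
Step 2: Compute squared deviations from the mean:
  (2 - 6.8)^2 = 23.04
  (10 - 6.8)^2 = 10.24
  (13 - 6.8)^2 = 38.44
  (5 - 6.8)^2 = 3.24
  (4 - 6.8)^2 = 7.84
Step 3: Sum of squared deviations = 82.8
Step 4: Population variance = 82.8 / 5 = 16.56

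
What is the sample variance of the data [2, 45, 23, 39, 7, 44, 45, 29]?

297.9286

Step 1: Compute the mean: (2 + 45 + 23 + 39 + 7 + 44 + 45 + 29) / 8 = 29.25
Step 2: Compute squared deviations from the mean:
  (2 - 29.25)^2 = 742.5625
  (45 - 29.25)^2 = 248.0625
  (23 - 29.25)^2 = 39.0625
  (39 - 29.25)^2 = 95.0625
  (7 - 29.25)^2 = 495.0625
  (44 - 29.25)^2 = 217.5625
  (45 - 29.25)^2 = 248.0625
  (29 - 29.25)^2 = 0.0625
Step 3: Sum of squared deviations = 2085.5
Step 4: Sample variance = 2085.5 / 7 = 297.9286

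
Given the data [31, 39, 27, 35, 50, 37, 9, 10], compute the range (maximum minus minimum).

41

Step 1: Identify the maximum value: max = 50
Step 2: Identify the minimum value: min = 9
Step 3: Range = max - min = 50 - 9 = 41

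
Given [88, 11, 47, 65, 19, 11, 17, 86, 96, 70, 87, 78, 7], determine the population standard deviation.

33.4034

Step 1: Compute the mean: 52.4615
Step 2: Sum of squared deviations from the mean: 14505.2308
Step 3: Population variance = 14505.2308 / 13 = 1115.787
Step 4: Standard deviation = sqrt(1115.787) = 33.4034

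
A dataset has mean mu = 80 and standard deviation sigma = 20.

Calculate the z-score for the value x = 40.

-2

Step 1: Recall the z-score formula: z = (x - mu) / sigma
Step 2: Substitute values: z = (40 - 80) / 20
Step 3: z = -40 / 20 = -2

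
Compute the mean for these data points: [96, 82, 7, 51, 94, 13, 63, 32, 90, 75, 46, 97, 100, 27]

62.3571

Step 1: Sum all values: 96 + 82 + 7 + 51 + 94 + 13 + 63 + 32 + 90 + 75 + 46 + 97 + 100 + 27 = 873
Step 2: Count the number of values: n = 14
Step 3: Mean = sum / n = 873 / 14 = 62.3571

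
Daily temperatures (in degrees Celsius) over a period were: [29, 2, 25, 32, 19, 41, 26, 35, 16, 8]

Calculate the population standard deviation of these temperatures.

11.5243

Step 1: Compute the mean: 23.3
Step 2: Sum of squared deviations from the mean: 1328.1
Step 3: Population variance = 1328.1 / 10 = 132.81
Step 4: Standard deviation = sqrt(132.81) = 11.5243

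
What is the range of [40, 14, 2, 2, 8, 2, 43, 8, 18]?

41

Step 1: Identify the maximum value: max = 43
Step 2: Identify the minimum value: min = 2
Step 3: Range = max - min = 43 - 2 = 41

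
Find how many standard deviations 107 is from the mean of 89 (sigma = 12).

1.5

Step 1: Recall the z-score formula: z = (x - mu) / sigma
Step 2: Substitute values: z = (107 - 89) / 12
Step 3: z = 18 / 12 = 1.5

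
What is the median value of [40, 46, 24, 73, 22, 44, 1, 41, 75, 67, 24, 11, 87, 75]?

42.5

Step 1: Sort the data in ascending order: [1, 11, 22, 24, 24, 40, 41, 44, 46, 67, 73, 75, 75, 87]
Step 2: The number of values is n = 14.
Step 3: Since n is even, the median is the average of positions 7 and 8:
  Median = (41 + 44) / 2 = 42.5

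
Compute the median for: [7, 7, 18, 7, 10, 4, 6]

7

Step 1: Sort the data in ascending order: [4, 6, 7, 7, 7, 10, 18]
Step 2: The number of values is n = 7.
Step 3: Since n is odd, the median is the middle value at position 4: 7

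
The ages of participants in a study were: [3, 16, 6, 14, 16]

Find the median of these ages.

14

Step 1: Sort the data in ascending order: [3, 6, 14, 16, 16]
Step 2: The number of values is n = 5.
Step 3: Since n is odd, the median is the middle value at position 3: 14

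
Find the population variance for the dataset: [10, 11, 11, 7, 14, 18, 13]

10.2857

Step 1: Compute the mean: (10 + 11 + 11 + 7 + 14 + 18 + 13) / 7 = 12
Step 2: Compute squared deviations from the mean:
  (10 - 12)^2 = 4
  (11 - 12)^2 = 1
  (11 - 12)^2 = 1
  (7 - 12)^2 = 25
  (14 - 12)^2 = 4
  (18 - 12)^2 = 36
  (13 - 12)^2 = 1
Step 3: Sum of squared deviations = 72
Step 4: Population variance = 72 / 7 = 10.2857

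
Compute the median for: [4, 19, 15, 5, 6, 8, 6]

6

Step 1: Sort the data in ascending order: [4, 5, 6, 6, 8, 15, 19]
Step 2: The number of values is n = 7.
Step 3: Since n is odd, the median is the middle value at position 4: 6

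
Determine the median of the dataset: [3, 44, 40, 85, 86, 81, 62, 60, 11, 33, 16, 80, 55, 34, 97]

55

Step 1: Sort the data in ascending order: [3, 11, 16, 33, 34, 40, 44, 55, 60, 62, 80, 81, 85, 86, 97]
Step 2: The number of values is n = 15.
Step 3: Since n is odd, the median is the middle value at position 8: 55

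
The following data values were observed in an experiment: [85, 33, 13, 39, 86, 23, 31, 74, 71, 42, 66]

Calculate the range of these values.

73

Step 1: Identify the maximum value: max = 86
Step 2: Identify the minimum value: min = 13
Step 3: Range = max - min = 86 - 13 = 73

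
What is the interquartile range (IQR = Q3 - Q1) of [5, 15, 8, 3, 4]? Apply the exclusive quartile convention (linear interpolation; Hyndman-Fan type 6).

8

Step 1: Sort the data: [3, 4, 5, 8, 15]
Step 2: n = 5
Step 3: Using the exclusive quartile method:
  Q1 = 3.5
  Q2 (median) = 5
  Q3 = 11.5
  IQR = Q3 - Q1 = 11.5 - 3.5 = 8
Step 4: IQR = 8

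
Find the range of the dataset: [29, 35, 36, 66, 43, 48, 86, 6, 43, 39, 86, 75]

80

Step 1: Identify the maximum value: max = 86
Step 2: Identify the minimum value: min = 6
Step 3: Range = max - min = 86 - 6 = 80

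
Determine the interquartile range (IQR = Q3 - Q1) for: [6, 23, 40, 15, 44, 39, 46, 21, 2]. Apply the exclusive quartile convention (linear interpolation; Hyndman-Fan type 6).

31.5

Step 1: Sort the data: [2, 6, 15, 21, 23, 39, 40, 44, 46]
Step 2: n = 9
Step 3: Using the exclusive quartile method:
  Q1 = 10.5
  Q2 (median) = 23
  Q3 = 42
  IQR = Q3 - Q1 = 42 - 10.5 = 31.5
Step 4: IQR = 31.5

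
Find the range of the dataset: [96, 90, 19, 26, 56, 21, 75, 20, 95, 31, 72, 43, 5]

91

Step 1: Identify the maximum value: max = 96
Step 2: Identify the minimum value: min = 5
Step 3: Range = max - min = 96 - 5 = 91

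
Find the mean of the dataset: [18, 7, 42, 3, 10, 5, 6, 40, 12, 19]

16.2

Step 1: Sum all values: 18 + 7 + 42 + 3 + 10 + 5 + 6 + 40 + 12 + 19 = 162
Step 2: Count the number of values: n = 10
Step 3: Mean = sum / n = 162 / 10 = 16.2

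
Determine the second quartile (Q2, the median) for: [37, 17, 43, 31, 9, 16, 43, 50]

34

Step 1: Sort the data: [9, 16, 17, 31, 37, 43, 43, 50]
Step 2: n = 8
Step 3: Q2 is the median. Since n is even, it is the average of the values at positions 4 and 5:
  Q2 = (31 + 37) / 2 = 34
Step 4: Q2 = 34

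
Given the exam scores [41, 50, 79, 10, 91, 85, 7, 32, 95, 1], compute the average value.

49.1

Step 1: Sum all values: 41 + 50 + 79 + 10 + 91 + 85 + 7 + 32 + 95 + 1 = 491
Step 2: Count the number of values: n = 10
Step 3: Mean = sum / n = 491 / 10 = 49.1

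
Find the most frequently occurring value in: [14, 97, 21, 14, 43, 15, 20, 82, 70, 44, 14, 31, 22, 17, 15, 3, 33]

14

Step 1: Count the frequency of each value:
  3: appears 1 time(s)
  14: appears 3 time(s)
  15: appears 2 time(s)
  17: appears 1 time(s)
  20: appears 1 time(s)
  21: appears 1 time(s)
  22: appears 1 time(s)
  31: appears 1 time(s)
  33: appears 1 time(s)
  43: appears 1 time(s)
  44: appears 1 time(s)
  70: appears 1 time(s)
  82: appears 1 time(s)
  97: appears 1 time(s)
Step 2: The value 14 appears most frequently (3 times).
Step 3: Mode = 14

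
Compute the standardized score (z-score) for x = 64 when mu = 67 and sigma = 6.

-0.5

Step 1: Recall the z-score formula: z = (x - mu) / sigma
Step 2: Substitute values: z = (64 - 67) / 6
Step 3: z = -3 / 6 = -0.5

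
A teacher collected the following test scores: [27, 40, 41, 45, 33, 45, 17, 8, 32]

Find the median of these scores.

33

Step 1: Sort the data in ascending order: [8, 17, 27, 32, 33, 40, 41, 45, 45]
Step 2: The number of values is n = 9.
Step 3: Since n is odd, the median is the middle value at position 5: 33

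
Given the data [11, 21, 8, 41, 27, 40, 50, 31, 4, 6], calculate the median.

24

Step 1: Sort the data in ascending order: [4, 6, 8, 11, 21, 27, 31, 40, 41, 50]
Step 2: The number of values is n = 10.
Step 3: Since n is even, the median is the average of positions 5 and 6:
  Median = (21 + 27) / 2 = 24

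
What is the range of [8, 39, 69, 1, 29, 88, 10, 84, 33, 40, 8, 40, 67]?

87

Step 1: Identify the maximum value: max = 88
Step 2: Identify the minimum value: min = 1
Step 3: Range = max - min = 88 - 1 = 87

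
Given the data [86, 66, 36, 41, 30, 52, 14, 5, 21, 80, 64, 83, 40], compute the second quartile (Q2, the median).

41

Step 1: Sort the data: [5, 14, 21, 30, 36, 40, 41, 52, 64, 66, 80, 83, 86]
Step 2: n = 13
Step 3: Q2 is the median. Since n is odd, it is the middle value at position 7: 41
Step 4: Q2 = 41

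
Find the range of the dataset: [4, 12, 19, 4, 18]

15

Step 1: Identify the maximum value: max = 19
Step 2: Identify the minimum value: min = 4
Step 3: Range = max - min = 19 - 4 = 15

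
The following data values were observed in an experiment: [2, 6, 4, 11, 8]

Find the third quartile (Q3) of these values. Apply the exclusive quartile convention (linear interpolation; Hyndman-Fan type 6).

9.5

Step 1: Sort the data: [2, 4, 6, 8, 11]
Step 2: n = 5
Step 3: Using the exclusive quartile method:
  Q1 = 3
  Q2 (median) = 6
  Q3 = 9.5
  IQR = Q3 - Q1 = 9.5 - 3 = 6.5
Step 4: Q3 = 9.5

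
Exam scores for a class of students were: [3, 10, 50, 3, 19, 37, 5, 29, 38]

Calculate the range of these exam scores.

47

Step 1: Identify the maximum value: max = 50
Step 2: Identify the minimum value: min = 3
Step 3: Range = max - min = 50 - 3 = 47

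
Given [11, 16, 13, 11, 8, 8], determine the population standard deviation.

2.7938

Step 1: Compute the mean: 11.1667
Step 2: Sum of squared deviations from the mean: 46.8333
Step 3: Population variance = 46.8333 / 6 = 7.8056
Step 4: Standard deviation = sqrt(7.8056) = 2.7938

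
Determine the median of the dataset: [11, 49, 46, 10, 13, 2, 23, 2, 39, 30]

18

Step 1: Sort the data in ascending order: [2, 2, 10, 11, 13, 23, 30, 39, 46, 49]
Step 2: The number of values is n = 10.
Step 3: Since n is even, the median is the average of positions 5 and 6:
  Median = (13 + 23) / 2 = 18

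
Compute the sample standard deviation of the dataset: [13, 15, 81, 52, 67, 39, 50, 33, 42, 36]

21.0808

Step 1: Compute the mean: 42.8
Step 2: Sum of squared deviations from the mean: 3999.6
Step 3: Sample variance = 3999.6 / 9 = 444.4
Step 4: Standard deviation = sqrt(444.4) = 21.0808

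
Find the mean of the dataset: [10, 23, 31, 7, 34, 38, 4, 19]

20.75

Step 1: Sum all values: 10 + 23 + 31 + 7 + 34 + 38 + 4 + 19 = 166
Step 2: Count the number of values: n = 8
Step 3: Mean = sum / n = 166 / 8 = 20.75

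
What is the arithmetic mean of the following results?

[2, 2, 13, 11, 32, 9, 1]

10

Step 1: Sum all values: 2 + 2 + 13 + 11 + 32 + 9 + 1 = 70
Step 2: Count the number of values: n = 7
Step 3: Mean = sum / n = 70 / 7 = 10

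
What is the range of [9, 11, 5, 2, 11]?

9

Step 1: Identify the maximum value: max = 11
Step 2: Identify the minimum value: min = 2
Step 3: Range = max - min = 11 - 2 = 9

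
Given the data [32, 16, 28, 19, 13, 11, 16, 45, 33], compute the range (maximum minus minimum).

34

Step 1: Identify the maximum value: max = 45
Step 2: Identify the minimum value: min = 11
Step 3: Range = max - min = 45 - 11 = 34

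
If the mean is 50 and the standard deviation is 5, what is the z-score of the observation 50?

0

Step 1: Recall the z-score formula: z = (x - mu) / sigma
Step 2: Substitute values: z = (50 - 50) / 5
Step 3: z = 0 / 5 = 0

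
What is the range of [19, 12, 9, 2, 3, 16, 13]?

17

Step 1: Identify the maximum value: max = 19
Step 2: Identify the minimum value: min = 2
Step 3: Range = max - min = 19 - 2 = 17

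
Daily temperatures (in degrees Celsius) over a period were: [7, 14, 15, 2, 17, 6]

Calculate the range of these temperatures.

15

Step 1: Identify the maximum value: max = 17
Step 2: Identify the minimum value: min = 2
Step 3: Range = max - min = 17 - 2 = 15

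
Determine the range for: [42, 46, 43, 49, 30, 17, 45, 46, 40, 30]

32

Step 1: Identify the maximum value: max = 49
Step 2: Identify the minimum value: min = 17
Step 3: Range = max - min = 49 - 17 = 32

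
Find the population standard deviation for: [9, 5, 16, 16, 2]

5.678

Step 1: Compute the mean: 9.6
Step 2: Sum of squared deviations from the mean: 161.2
Step 3: Population variance = 161.2 / 5 = 32.24
Step 4: Standard deviation = sqrt(32.24) = 5.678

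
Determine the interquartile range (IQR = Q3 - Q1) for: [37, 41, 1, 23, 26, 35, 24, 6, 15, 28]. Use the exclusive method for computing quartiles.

22.75

Step 1: Sort the data: [1, 6, 15, 23, 24, 26, 28, 35, 37, 41]
Step 2: n = 10
Step 3: Using the exclusive quartile method:
  Q1 = 12.75
  Q2 (median) = 25
  Q3 = 35.5
  IQR = Q3 - Q1 = 35.5 - 12.75 = 22.75
Step 4: IQR = 22.75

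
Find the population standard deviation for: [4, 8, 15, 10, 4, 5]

3.9441

Step 1: Compute the mean: 7.6667
Step 2: Sum of squared deviations from the mean: 93.3333
Step 3: Population variance = 93.3333 / 6 = 15.5556
Step 4: Standard deviation = sqrt(15.5556) = 3.9441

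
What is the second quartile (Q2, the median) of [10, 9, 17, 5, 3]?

9

Step 1: Sort the data: [3, 5, 9, 10, 17]
Step 2: n = 5
Step 3: Q2 is the median. Since n is odd, it is the middle value at position 3: 9
Step 4: Q2 = 9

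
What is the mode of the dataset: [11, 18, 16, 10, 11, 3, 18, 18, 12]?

18

Step 1: Count the frequency of each value:
  3: appears 1 time(s)
  10: appears 1 time(s)
  11: appears 2 time(s)
  12: appears 1 time(s)
  16: appears 1 time(s)
  18: appears 3 time(s)
Step 2: The value 18 appears most frequently (3 times).
Step 3: Mode = 18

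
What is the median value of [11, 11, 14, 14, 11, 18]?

12.5

Step 1: Sort the data in ascending order: [11, 11, 11, 14, 14, 18]
Step 2: The number of values is n = 6.
Step 3: Since n is even, the median is the average of positions 3 and 4:
  Median = (11 + 14) / 2 = 12.5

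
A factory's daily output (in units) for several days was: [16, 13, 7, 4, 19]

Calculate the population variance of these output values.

30.96

Step 1: Compute the mean: (16 + 13 + 7 + 4 + 19) / 5 = 11.8
Step 2: Compute squared deviations from the mean:
  (16 - 11.8)^2 = 17.64
  (13 - 11.8)^2 = 1.44
  (7 - 11.8)^2 = 23.04
  (4 - 11.8)^2 = 60.84
  (19 - 11.8)^2 = 51.84
Step 3: Sum of squared deviations = 154.8
Step 4: Population variance = 154.8 / 5 = 30.96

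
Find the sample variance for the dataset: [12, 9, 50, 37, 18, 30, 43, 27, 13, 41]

211.7778

Step 1: Compute the mean: (12 + 9 + 50 + 37 + 18 + 30 + 43 + 27 + 13 + 41) / 10 = 28
Step 2: Compute squared deviations from the mean:
  (12 - 28)^2 = 256
  (9 - 28)^2 = 361
  (50 - 28)^2 = 484
  (37 - 28)^2 = 81
  (18 - 28)^2 = 100
  (30 - 28)^2 = 4
  (43 - 28)^2 = 225
  (27 - 28)^2 = 1
  (13 - 28)^2 = 225
  (41 - 28)^2 = 169
Step 3: Sum of squared deviations = 1906
Step 4: Sample variance = 1906 / 9 = 211.7778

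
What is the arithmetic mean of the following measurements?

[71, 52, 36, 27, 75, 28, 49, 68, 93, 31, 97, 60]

57.25

Step 1: Sum all values: 71 + 52 + 36 + 27 + 75 + 28 + 49 + 68 + 93 + 31 + 97 + 60 = 687
Step 2: Count the number of values: n = 12
Step 3: Mean = sum / n = 687 / 12 = 57.25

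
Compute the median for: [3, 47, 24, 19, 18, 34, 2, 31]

21.5

Step 1: Sort the data in ascending order: [2, 3, 18, 19, 24, 31, 34, 47]
Step 2: The number of values is n = 8.
Step 3: Since n is even, the median is the average of positions 4 and 5:
  Median = (19 + 24) / 2 = 21.5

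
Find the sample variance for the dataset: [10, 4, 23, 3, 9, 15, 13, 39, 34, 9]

150.9889

Step 1: Compute the mean: (10 + 4 + 23 + 3 + 9 + 15 + 13 + 39 + 34 + 9) / 10 = 15.9
Step 2: Compute squared deviations from the mean:
  (10 - 15.9)^2 = 34.81
  (4 - 15.9)^2 = 141.61
  (23 - 15.9)^2 = 50.41
  (3 - 15.9)^2 = 166.41
  (9 - 15.9)^2 = 47.61
  (15 - 15.9)^2 = 0.81
  (13 - 15.9)^2 = 8.41
  (39 - 15.9)^2 = 533.61
  (34 - 15.9)^2 = 327.61
  (9 - 15.9)^2 = 47.61
Step 3: Sum of squared deviations = 1358.9
Step 4: Sample variance = 1358.9 / 9 = 150.9889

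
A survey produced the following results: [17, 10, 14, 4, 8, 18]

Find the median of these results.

12

Step 1: Sort the data in ascending order: [4, 8, 10, 14, 17, 18]
Step 2: The number of values is n = 6.
Step 3: Since n is even, the median is the average of positions 3 and 4:
  Median = (10 + 14) / 2 = 12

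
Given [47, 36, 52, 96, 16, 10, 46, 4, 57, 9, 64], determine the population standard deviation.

26.9312

Step 1: Compute the mean: 39.7273
Step 2: Sum of squared deviations from the mean: 7978.1818
Step 3: Population variance = 7978.1818 / 11 = 725.2893
Step 4: Standard deviation = sqrt(725.2893) = 26.9312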